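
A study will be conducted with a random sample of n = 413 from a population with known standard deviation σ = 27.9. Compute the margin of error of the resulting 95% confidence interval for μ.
Margin of error = 2.69

Margin of error = z* · σ/√n
= 1.960 · 27.9/√413
= 1.960 · 27.9/20.3224
= 2.69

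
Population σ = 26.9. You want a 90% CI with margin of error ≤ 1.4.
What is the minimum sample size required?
n ≥ 1000

For margin E ≤ 1.4:
n ≥ (z* · σ / E)²
n ≥ (1.645 · 26.9 / 1.4)²
n ≥ 999.03

Minimum n = 1000 (rounding up)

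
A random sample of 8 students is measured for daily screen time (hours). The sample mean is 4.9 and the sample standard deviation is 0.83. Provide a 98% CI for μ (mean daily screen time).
(4.02, 5.78)

t-interval (σ unknown):
df = n - 1 = 7
t* = 2.998 for 98% confidence

Margin of error = t* · s/√n = 2.998 · 0.83/√8 = 0.88

CI: (4.02, 5.78)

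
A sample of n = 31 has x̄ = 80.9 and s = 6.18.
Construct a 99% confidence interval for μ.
(77.85, 83.95)

t-interval (σ unknown):
df = n - 1 = 30
t* = 2.750 for 99% confidence

Margin of error = t* · s/√n = 2.750 · 6.18/√31 = 3.05

CI: (77.85, 83.95)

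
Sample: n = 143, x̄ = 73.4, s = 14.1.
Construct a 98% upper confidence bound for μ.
μ ≤ 75.84

Upper bound (one-sided):
t* = 2.073 (one-sided for 98%)
Upper bound = x̄ + t* · s/√n = 73.4 + 2.073 · 14.1/√143 = 75.84

We are 98% confident that μ ≤ 75.84.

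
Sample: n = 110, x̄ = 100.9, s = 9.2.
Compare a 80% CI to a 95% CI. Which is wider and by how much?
95% CI is wider by 1.22

df = 109
80% CI: t* = 1.289, (99.77, 102.03), width = 2 · t* · s/√n = 2.26
95% CI: t* = 1.982, (99.16, 102.64), width = 2 · t* · s/√n = 3.48

The 95% CI is wider by 3.48 - 2.26 = 1.22.
Higher confidence requires a wider interval.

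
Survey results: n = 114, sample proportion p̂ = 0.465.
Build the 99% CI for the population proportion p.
(0.345, 0.585)

Proportion CI:
SE = √(p̂(1-p̂)/n) = √(0.465 · 0.535 / 114) = 0.04671

z* = 2.576
Margin = z* · SE = 2.576 · 0.04671 = 0.1203

CI: 0.465 ± 0.1203 = (0.345, 0.585)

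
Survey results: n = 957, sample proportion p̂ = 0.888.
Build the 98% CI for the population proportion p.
(0.864, 0.912)

Proportion CI:
SE = √(p̂(1-p̂)/n) = √(0.888 · 0.112 / 957) = 0.01019

z* = 2.326
Margin = z* · SE = 2.326 · 0.01019 = 0.0237

CI: 0.888 ± 0.0237 = (0.864, 0.912)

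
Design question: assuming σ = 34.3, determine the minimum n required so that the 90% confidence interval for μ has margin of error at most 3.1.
n ≥ 332

For margin E ≤ 3.1:
n ≥ (z* · σ / E)²
n ≥ (1.645 · 34.3 / 3.1)²
n ≥ 331.28

Minimum n = 332 (rounding up)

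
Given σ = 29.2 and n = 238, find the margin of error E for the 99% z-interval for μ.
Margin of error = 4.88

Margin of error = z* · σ/√n
= 2.576 · 29.2/√238
= 2.576 · 29.2/15.4272
= 4.88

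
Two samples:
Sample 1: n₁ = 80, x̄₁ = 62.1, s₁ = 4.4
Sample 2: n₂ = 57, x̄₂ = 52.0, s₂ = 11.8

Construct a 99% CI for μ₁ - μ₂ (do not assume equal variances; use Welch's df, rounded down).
(5.76, 14.44)

Difference: x̄₁ - x̄₂ = 10.10
SE = √(s₁²/n₁ + s₂²/n₂) = √(4.4²/80 + 11.8²/57) = 1.6385
df = 67.18 → 67 (Welch–Satterthwaite, rounded down)
t* = 2.651

CI: 10.10 ± 2.651 · 1.6385 = 10.10 ± 4.34 = (5.76, 14.44)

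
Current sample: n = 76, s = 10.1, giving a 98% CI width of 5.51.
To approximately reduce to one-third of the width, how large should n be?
n ≈ 684

CI width ∝ 1/√n
To reduce width by factor 3, need √n to grow by 3 → need 3² = 9 times as many samples.

Current: n = 76, width = 5.51
New: n = 684, width ≈ 1.80

Width reduced by factor of 5.51/1.80 = 3.06.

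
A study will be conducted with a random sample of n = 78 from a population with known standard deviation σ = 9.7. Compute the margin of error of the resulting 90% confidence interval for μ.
Margin of error = 1.81

Margin of error = z* · σ/√n
= 1.645 · 9.7/√78
= 1.645 · 9.7/8.8318
= 1.81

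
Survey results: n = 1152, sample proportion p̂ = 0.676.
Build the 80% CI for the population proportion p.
(0.658, 0.694)

Proportion CI:
SE = √(p̂(1-p̂)/n) = √(0.676 · 0.324 / 1152) = 0.01379

z* = 1.282
Margin = z* · SE = 1.282 · 0.01379 = 0.0177

CI: 0.676 ± 0.0177 = (0.658, 0.694)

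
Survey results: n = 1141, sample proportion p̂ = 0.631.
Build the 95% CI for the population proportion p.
(0.603, 0.659)

Proportion CI:
SE = √(p̂(1-p̂)/n) = √(0.631 · 0.369 / 1141) = 0.01429

z* = 1.960
Margin = z* · SE = 1.960 · 0.01429 = 0.0280

CI: 0.631 ± 0.0280 = (0.603, 0.659)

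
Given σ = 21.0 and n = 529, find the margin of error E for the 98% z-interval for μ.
Margin of error = 2.12

Margin of error = z* · σ/√n
= 2.326 · 21.0/√529
= 2.326 · 21.0/23.0000
= 2.12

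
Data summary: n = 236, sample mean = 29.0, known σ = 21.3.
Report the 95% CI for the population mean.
(26.28, 31.72)

z-interval (σ known):
z* = 1.960 for 95% confidence

Margin of error = z* · σ/√n = 1.960 · 21.3/√236 = 2.72

CI: (29.0 - 2.72, 29.0 + 2.72) = (26.28, 31.72)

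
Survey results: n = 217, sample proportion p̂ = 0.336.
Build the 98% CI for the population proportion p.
(0.261, 0.411)

Proportion CI:
SE = √(p̂(1-p̂)/n) = √(0.336 · 0.664 / 217) = 0.03206

z* = 2.326
Margin = z* · SE = 2.326 · 0.03206 = 0.0746

CI: 0.336 ± 0.0746 = (0.261, 0.411)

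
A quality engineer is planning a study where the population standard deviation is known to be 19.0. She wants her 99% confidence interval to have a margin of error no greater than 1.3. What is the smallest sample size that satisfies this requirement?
n ≥ 1418

For margin E ≤ 1.3:
n ≥ (z* · σ / E)²
n ≥ (2.576 · 19.0 / 1.3)²
n ≥ 1417.46

Minimum n = 1418 (rounding up)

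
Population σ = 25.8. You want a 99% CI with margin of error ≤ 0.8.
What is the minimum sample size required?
n ≥ 6902

For margin E ≤ 0.8:
n ≥ (z* · σ / E)²
n ≥ (2.576 · 25.8 / 0.8)²
n ≥ 6901.62

Minimum n = 6902 (rounding up)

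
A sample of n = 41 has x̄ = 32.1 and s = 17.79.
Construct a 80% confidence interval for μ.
(28.48, 35.72)

t-interval (σ unknown):
df = n - 1 = 40
t* = 1.303 for 80% confidence

Margin of error = t* · s/√n = 1.303 · 17.79/√41 = 3.62

CI: (28.48, 35.72)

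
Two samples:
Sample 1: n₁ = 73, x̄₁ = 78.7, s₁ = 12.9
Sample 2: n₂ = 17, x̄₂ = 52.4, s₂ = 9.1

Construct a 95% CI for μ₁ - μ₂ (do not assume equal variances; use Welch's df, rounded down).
(20.85, 31.75)

Difference: x̄₁ - x̄₂ = 26.30
SE = √(s₁²/n₁ + s₂²/n₂) = √(12.9²/73 + 9.1²/17) = 2.6741
df = 32.88 → 32 (Welch–Satterthwaite, rounded down)
t* = 2.037

CI: 26.30 ± 2.037 · 2.6741 = 26.30 ± 5.45 = (20.85, 31.75)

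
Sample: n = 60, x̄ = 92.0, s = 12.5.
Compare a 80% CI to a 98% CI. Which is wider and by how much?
98% CI is wider by 3.54

df = 59
80% CI: t* = 1.296, (89.91, 94.09), width = 2 · t* · s/√n = 4.18
98% CI: t* = 2.391, (88.14, 95.86), width = 2 · t* · s/√n = 7.72

The 98% CI is wider by 7.72 - 4.18 = 3.54.
Higher confidence requires a wider interval.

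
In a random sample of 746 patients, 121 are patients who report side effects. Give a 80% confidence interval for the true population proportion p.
(0.145, 0.180)

Proportion CI:
p̂ = 121/746 = 0.16220
SE = √(p̂(1-p̂)/n) = √(0.16220 · 0.83780 / 746) = 0.01350

z* = 1.282
Margin = z* · SE = 1.282 · 0.01350 = 0.0173

CI: 0.16220 ± 0.0173 = (0.145, 0.180)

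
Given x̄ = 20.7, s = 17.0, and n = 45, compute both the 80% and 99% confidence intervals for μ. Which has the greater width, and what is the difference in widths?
99% CI is wider by 7.05

df = 44
80% CI: t* = 1.301, (17.40, 24.00), width = 2 · t* · s/√n = 6.59
99% CI: t* = 2.692, (13.88, 27.52), width = 2 · t* · s/√n = 13.64

The 99% CI is wider by 13.64 - 6.59 = 7.05.
Higher confidence requires a wider interval.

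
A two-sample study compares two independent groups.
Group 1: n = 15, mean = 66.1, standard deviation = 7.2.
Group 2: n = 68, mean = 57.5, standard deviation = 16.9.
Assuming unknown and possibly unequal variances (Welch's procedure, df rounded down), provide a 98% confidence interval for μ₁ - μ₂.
(1.96, 15.24)

Difference: x̄₁ - x̄₂ = 8.60
SE = √(s₁²/n₁ + s₂²/n₂) = √(7.2²/15 + 16.9²/68) = 2.7670
df = 52.50 → 52 (Welch–Satterthwaite, rounded down)
t* = 2.400

CI: 8.60 ± 2.400 · 2.7670 = 8.60 ± 6.64 = (1.96, 15.24)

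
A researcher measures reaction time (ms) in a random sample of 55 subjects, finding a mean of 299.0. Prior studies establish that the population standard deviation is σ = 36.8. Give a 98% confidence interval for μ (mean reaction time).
(287.46, 310.54)

z-interval (σ known):
z* = 2.326 for 98% confidence

Margin of error = z* · σ/√n = 2.326 · 36.8/√55 = 11.54

CI: (299.0 - 11.54, 299.0 + 11.54) = (287.46, 310.54)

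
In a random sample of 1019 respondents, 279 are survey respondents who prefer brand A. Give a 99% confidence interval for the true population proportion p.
(0.238, 0.310)

Proportion CI:
p̂ = 279/1019 = 0.27380
SE = √(p̂(1-p̂)/n) = √(0.27380 · 0.72620 / 1019) = 0.01397

z* = 2.576
Margin = z* · SE = 2.576 · 0.01397 = 0.0360

CI: 0.27380 ± 0.0360 = (0.238, 0.310)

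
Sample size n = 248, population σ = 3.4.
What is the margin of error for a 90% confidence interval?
Margin of error = 0.36

Margin of error = z* · σ/√n
= 1.645 · 3.4/√248
= 1.645 · 3.4/15.7480
= 0.36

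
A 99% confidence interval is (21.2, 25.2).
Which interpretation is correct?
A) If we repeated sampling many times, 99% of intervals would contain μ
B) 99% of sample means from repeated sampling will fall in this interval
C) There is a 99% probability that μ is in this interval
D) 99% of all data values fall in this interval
A

A) Correct — this is the frequentist long-run coverage interpretation.
B) Wrong — coverage applies to intervals containing μ, not to future x̄ values.
C) Wrong — μ is fixed; the randomness lives in the interval, not in μ.
D) Wrong — a CI is about the parameter μ, not individual data values.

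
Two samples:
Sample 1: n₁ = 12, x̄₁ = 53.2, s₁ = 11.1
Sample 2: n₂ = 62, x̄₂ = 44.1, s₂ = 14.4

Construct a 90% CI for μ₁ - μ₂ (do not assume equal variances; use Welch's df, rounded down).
(2.70, 15.50)

Difference: x̄₁ - x̄₂ = 9.10
SE = √(s₁²/n₁ + s₂²/n₂) = √(11.1²/12 + 14.4²/62) = 3.6894
df = 18.97 → 18 (Welch–Satterthwaite, rounded down)
t* = 1.734

CI: 9.10 ± 1.734 · 3.6894 = 9.10 ± 6.40 = (2.70, 15.50)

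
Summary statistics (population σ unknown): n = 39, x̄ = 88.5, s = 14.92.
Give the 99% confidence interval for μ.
(82.02, 94.98)

t-interval (σ unknown):
df = n - 1 = 38
t* = 2.712 for 99% confidence

Margin of error = t* · s/√n = 2.712 · 14.92/√39 = 6.48

CI: (82.02, 94.98)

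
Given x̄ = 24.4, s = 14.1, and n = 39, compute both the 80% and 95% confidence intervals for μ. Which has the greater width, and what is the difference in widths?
95% CI is wider by 3.25

df = 38
80% CI: t* = 1.304, (21.46, 27.34), width = 2 · t* · s/√n = 5.89
95% CI: t* = 2.024, (19.83, 28.97), width = 2 · t* · s/√n = 9.14

The 95% CI is wider by 9.14 - 5.89 = 3.25.
Higher confidence requires a wider interval.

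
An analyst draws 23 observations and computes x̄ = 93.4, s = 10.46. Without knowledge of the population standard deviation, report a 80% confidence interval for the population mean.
(90.52, 96.28)

t-interval (σ unknown):
df = n - 1 = 22
t* = 1.321 for 80% confidence

Margin of error = t* · s/√n = 1.321 · 10.46/√23 = 2.88

CI: (90.52, 96.28)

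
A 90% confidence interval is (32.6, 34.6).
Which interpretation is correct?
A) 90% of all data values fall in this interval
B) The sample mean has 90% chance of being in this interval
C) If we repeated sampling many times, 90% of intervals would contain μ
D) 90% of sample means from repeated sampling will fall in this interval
C

A) Wrong — a CI is about the parameter μ, not individual data values.
B) Wrong — x̄ is observed and sits in the interval by construction.
C) Correct — this is the frequentist long-run coverage interpretation.
D) Wrong — coverage applies to intervals containing μ, not to future x̄ values.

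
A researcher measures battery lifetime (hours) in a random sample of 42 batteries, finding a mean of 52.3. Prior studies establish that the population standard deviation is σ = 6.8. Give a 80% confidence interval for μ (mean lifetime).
(50.95, 53.65)

z-interval (σ known):
z* = 1.282 for 80% confidence

Margin of error = z* · σ/√n = 1.282 · 6.8/√42 = 1.35

CI: (52.3 - 1.35, 52.3 + 1.35) = (50.95, 53.65)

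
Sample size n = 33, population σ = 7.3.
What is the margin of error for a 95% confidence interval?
Margin of error = 2.49

Margin of error = z* · σ/√n
= 1.960 · 7.3/√33
= 1.960 · 7.3/5.7446
= 2.49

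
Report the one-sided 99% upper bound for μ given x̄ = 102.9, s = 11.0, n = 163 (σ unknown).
μ ≤ 104.92

Upper bound (one-sided):
t* = 2.350 (one-sided for 99%)
Upper bound = x̄ + t* · s/√n = 102.9 + 2.350 · 11.0/√163 = 104.92

We are 99% confident that μ ≤ 104.92.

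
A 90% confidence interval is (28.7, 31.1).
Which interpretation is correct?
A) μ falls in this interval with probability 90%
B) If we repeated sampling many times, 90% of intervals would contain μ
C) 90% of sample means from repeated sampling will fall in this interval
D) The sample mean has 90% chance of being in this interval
B

A) Wrong — μ is fixed; the randomness lives in the interval, not in μ.
B) Correct — this is the frequentist long-run coverage interpretation.
C) Wrong — coverage applies to intervals containing μ, not to future x̄ values.
D) Wrong — x̄ is observed and sits in the interval by construction.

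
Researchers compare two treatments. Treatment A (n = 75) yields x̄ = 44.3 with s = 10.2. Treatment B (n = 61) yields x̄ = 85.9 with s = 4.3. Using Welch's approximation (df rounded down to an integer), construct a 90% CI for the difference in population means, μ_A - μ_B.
(-43.76, -39.44)

Difference: x̄₁ - x̄₂ = -41.60
SE = √(s₁²/n₁ + s₂²/n₂) = √(10.2²/75 + 4.3²/61) = 1.3001
df = 103.76 → 103 (Welch–Satterthwaite, rounded down)
t* = 1.660

CI: -41.60 ± 1.660 · 1.3001 = -41.60 ± 2.16 = (-43.76, -39.44)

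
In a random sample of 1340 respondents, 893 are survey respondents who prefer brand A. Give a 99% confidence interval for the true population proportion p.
(0.633, 0.700)

Proportion CI:
p̂ = 893/1340 = 0.66642
SE = √(p̂(1-p̂)/n) = √(0.66642 · 0.33358 / 1340) = 0.01288

z* = 2.576
Margin = z* · SE = 2.576 · 0.01288 = 0.0332

CI: 0.66642 ± 0.0332 = (0.633, 0.700)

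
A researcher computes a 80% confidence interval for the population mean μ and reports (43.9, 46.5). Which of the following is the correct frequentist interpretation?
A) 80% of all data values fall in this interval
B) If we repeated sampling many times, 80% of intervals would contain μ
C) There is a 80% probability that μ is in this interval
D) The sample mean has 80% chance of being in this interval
B

A) Wrong — a CI is about the parameter μ, not individual data values.
B) Correct — this is the frequentist long-run coverage interpretation.
C) Wrong — μ is fixed; the randomness lives in the interval, not in μ.
D) Wrong — x̄ is observed and sits in the interval by construction.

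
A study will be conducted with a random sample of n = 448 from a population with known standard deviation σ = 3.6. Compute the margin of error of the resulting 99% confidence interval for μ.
Margin of error = 0.44

Margin of error = z* · σ/√n
= 2.576 · 3.6/√448
= 2.576 · 3.6/21.1660
= 0.44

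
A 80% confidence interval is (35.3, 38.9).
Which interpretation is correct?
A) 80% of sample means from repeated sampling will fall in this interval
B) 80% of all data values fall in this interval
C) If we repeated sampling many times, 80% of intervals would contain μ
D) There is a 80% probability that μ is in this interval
C

A) Wrong — coverage applies to intervals containing μ, not to future x̄ values.
B) Wrong — a CI is about the parameter μ, not individual data values.
C) Correct — this is the frequentist long-run coverage interpretation.
D) Wrong — μ is fixed; the randomness lives in the interval, not in μ.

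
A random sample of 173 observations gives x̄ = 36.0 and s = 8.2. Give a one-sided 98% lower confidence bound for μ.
μ ≥ 34.71

Lower bound (one-sided):
t* = 2.069 (one-sided for 98%)
Lower bound = x̄ - t* · s/√n = 36.0 - 2.069 · 8.2/√173 = 34.71

We are 98% confident that μ ≥ 34.71.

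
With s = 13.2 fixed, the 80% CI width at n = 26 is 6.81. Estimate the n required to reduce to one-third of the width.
n ≈ 234

CI width ∝ 1/√n
To reduce width by factor 3, need √n to grow by 3 → need 3² = 9 times as many samples.

Current: n = 26, width = 6.81
New: n = 234, width ≈ 2.22

Width reduced by factor of 6.81/2.22 = 3.07.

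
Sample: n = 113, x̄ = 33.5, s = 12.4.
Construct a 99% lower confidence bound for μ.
μ ≥ 30.75

Lower bound (one-sided):
t* = 2.360 (one-sided for 99%)
Lower bound = x̄ - t* · s/√n = 33.5 - 2.360 · 12.4/√113 = 30.75

We are 99% confident that μ ≥ 30.75.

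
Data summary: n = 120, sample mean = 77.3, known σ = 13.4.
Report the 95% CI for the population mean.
(74.90, 79.70)

z-interval (σ known):
z* = 1.960 for 95% confidence

Margin of error = z* · σ/√n = 1.960 · 13.4/√120 = 2.40

CI: (77.3 - 2.40, 77.3 + 2.40) = (74.90, 79.70)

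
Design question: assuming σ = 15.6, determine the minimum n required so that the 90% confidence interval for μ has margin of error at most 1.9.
n ≥ 183

For margin E ≤ 1.9:
n ≥ (z* · σ / E)²
n ≥ (1.645 · 15.6 / 1.9)²
n ≥ 182.42

Minimum n = 183 (rounding up)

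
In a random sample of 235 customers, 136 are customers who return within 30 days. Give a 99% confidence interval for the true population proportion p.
(0.496, 0.662)

Proportion CI:
p̂ = 136/235 = 0.57872
SE = √(p̂(1-p̂)/n) = √(0.57872 · 0.42128 / 235) = 0.03221

z* = 2.576
Margin = z* · SE = 2.576 · 0.03221 = 0.0830

CI: 0.57872 ± 0.0830 = (0.496, 0.662)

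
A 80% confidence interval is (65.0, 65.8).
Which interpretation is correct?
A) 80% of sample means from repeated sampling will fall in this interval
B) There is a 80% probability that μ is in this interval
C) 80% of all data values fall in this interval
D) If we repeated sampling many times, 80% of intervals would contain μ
D

A) Wrong — coverage applies to intervals containing μ, not to future x̄ values.
B) Wrong — μ is fixed; the randomness lives in the interval, not in μ.
C) Wrong — a CI is about the parameter μ, not individual data values.
D) Correct — this is the frequentist long-run coverage interpretation.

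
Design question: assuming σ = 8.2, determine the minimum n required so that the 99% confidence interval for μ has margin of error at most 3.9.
n ≥ 30

For margin E ≤ 3.9:
n ≥ (z* · σ / E)²
n ≥ (2.576 · 8.2 / 3.9)²
n ≥ 29.34

Minimum n = 30 (rounding up)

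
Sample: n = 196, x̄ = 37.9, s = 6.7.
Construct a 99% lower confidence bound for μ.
μ ≥ 36.78

Lower bound (one-sided):
t* = 2.346 (one-sided for 99%)
Lower bound = x̄ - t* · s/√n = 37.9 - 2.346 · 6.7/√196 = 36.78

We are 99% confident that μ ≥ 36.78.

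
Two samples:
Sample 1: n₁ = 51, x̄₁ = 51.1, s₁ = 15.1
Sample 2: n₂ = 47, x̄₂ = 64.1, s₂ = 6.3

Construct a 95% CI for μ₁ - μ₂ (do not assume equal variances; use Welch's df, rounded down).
(-17.60, -8.40)

Difference: x̄₁ - x̄₂ = -13.00
SE = √(s₁²/n₁ + s₂²/n₂) = √(15.1²/51 + 6.3²/47) = 2.3055
df = 68.03 → 68 (Welch–Satterthwaite, rounded down)
t* = 1.995

CI: -13.00 ± 1.995 · 2.3055 = -13.00 ± 4.60 = (-17.60, -8.40)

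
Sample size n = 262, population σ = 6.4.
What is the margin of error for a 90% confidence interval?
Margin of error = 0.65

Margin of error = z* · σ/√n
= 1.645 · 6.4/√262
= 1.645 · 6.4/16.1864
= 0.65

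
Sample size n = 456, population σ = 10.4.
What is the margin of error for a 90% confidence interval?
Margin of error = 0.80

Margin of error = z* · σ/√n
= 1.645 · 10.4/√456
= 1.645 · 10.4/21.3542
= 0.80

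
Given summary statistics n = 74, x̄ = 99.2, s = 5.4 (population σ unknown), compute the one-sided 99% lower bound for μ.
μ ≥ 97.71

Lower bound (one-sided):
t* = 2.379 (one-sided for 99%)
Lower bound = x̄ - t* · s/√n = 99.2 - 2.379 · 5.4/√74 = 97.71

We are 99% confident that μ ≥ 97.71.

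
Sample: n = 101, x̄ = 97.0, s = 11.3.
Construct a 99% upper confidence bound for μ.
μ ≤ 99.66

Upper bound (one-sided):
t* = 2.364 (one-sided for 99%)
Upper bound = x̄ + t* · s/√n = 97.0 + 2.364 · 11.3/√101 = 99.66

We are 99% confident that μ ≤ 99.66.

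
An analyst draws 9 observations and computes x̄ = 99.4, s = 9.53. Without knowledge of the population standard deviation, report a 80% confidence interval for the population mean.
(94.96, 103.84)

t-interval (σ unknown):
df = n - 1 = 8
t* = 1.397 for 80% confidence

Margin of error = t* · s/√n = 1.397 · 9.53/√9 = 4.44

CI: (94.96, 103.84)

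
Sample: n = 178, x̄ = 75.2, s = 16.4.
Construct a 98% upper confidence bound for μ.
μ ≤ 77.74

Upper bound (one-sided):
t* = 2.069 (one-sided for 98%)
Upper bound = x̄ + t* · s/√n = 75.2 + 2.069 · 16.4/√178 = 77.74

We are 98% confident that μ ≤ 77.74.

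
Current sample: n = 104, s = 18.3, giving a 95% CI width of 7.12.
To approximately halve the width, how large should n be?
n ≈ 416

CI width ∝ 1/√n
To reduce width by factor 2, need √n to grow by 2 → need 2² = 4 times as many samples.

Current: n = 104, width = 7.12
New: n = 416, width ≈ 3.53

Width reduced by factor of 7.12/3.53 = 2.02.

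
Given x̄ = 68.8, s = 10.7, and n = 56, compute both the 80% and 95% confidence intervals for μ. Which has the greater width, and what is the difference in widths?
95% CI is wider by 2.02

df = 55
80% CI: t* = 1.297, (66.95, 70.65), width = 2 · t* · s/√n = 3.71
95% CI: t* = 2.004, (65.93, 71.67), width = 2 · t* · s/√n = 5.73

The 95% CI is wider by 5.73 - 3.71 = 2.02.
Higher confidence requires a wider interval.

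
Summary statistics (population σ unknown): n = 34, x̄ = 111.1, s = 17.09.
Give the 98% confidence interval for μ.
(103.93, 118.27)

t-interval (σ unknown):
df = n - 1 = 33
t* = 2.445 for 98% confidence

Margin of error = t* · s/√n = 2.445 · 17.09/√34 = 7.17

CI: (103.93, 118.27)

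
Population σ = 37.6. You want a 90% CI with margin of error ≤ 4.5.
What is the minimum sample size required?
n ≥ 189

For margin E ≤ 4.5:
n ≥ (z* · σ / E)²
n ≥ (1.645 · 37.6 / 4.5)²
n ≥ 188.92

Minimum n = 189 (rounding up)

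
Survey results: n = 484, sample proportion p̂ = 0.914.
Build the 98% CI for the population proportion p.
(0.884, 0.944)

Proportion CI:
SE = √(p̂(1-p̂)/n) = √(0.914 · 0.086 / 484) = 0.01274

z* = 2.326
Margin = z* · SE = 2.326 · 0.01274 = 0.0296

CI: 0.914 ± 0.0296 = (0.884, 0.944)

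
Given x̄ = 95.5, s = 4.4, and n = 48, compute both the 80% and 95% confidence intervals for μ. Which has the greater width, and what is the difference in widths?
95% CI is wider by 0.91

df = 47
80% CI: t* = 1.300, (94.67, 96.33), width = 2 · t* · s/√n = 1.65
95% CI: t* = 2.012, (94.22, 96.78), width = 2 · t* · s/√n = 2.56

The 95% CI is wider by 2.56 - 1.65 = 0.91.
Higher confidence requires a wider interval.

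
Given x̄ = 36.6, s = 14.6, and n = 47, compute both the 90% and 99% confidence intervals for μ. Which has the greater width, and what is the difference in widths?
99% CI is wider by 4.29

df = 46
90% CI: t* = 1.679, (33.02, 40.18), width = 2 · t* · s/√n = 7.15
99% CI: t* = 2.687, (30.88, 42.32), width = 2 · t* · s/√n = 11.44

The 99% CI is wider by 11.44 - 7.15 = 4.29.
Higher confidence requires a wider interval.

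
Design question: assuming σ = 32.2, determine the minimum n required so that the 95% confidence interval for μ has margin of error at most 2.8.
n ≥ 509

For margin E ≤ 2.8:
n ≥ (z* · σ / E)²
n ≥ (1.960 · 32.2 / 2.8)²
n ≥ 508.05

Minimum n = 509 (rounding up)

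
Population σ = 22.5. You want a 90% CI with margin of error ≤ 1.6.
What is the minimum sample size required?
n ≥ 536

For margin E ≤ 1.6:
n ≥ (z* · σ / E)²
n ≥ (1.645 · 22.5 / 1.6)²
n ≥ 535.13

Minimum n = 536 (rounding up)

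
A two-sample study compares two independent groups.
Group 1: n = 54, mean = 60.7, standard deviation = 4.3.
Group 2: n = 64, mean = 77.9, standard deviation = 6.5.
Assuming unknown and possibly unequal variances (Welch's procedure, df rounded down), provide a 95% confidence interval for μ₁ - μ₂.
(-19.18, -15.22)

Difference: x̄₁ - x̄₂ = -17.20
SE = √(s₁²/n₁ + s₂²/n₂) = √(4.3²/54 + 6.5²/64) = 1.0013
df = 110.10 → 110 (Welch–Satterthwaite, rounded down)
t* = 1.982

CI: -17.20 ± 1.982 · 1.0013 = -17.20 ± 1.98 = (-19.18, -15.22)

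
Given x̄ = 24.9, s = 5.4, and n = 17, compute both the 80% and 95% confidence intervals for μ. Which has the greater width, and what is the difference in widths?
95% CI is wider by 2.05

df = 16
80% CI: t* = 1.337, (23.15, 26.65), width = 2 · t* · s/√n = 3.50
95% CI: t* = 2.120, (22.12, 27.68), width = 2 · t* · s/√n = 5.55

The 95% CI is wider by 5.55 - 3.50 = 2.05.
Higher confidence requires a wider interval.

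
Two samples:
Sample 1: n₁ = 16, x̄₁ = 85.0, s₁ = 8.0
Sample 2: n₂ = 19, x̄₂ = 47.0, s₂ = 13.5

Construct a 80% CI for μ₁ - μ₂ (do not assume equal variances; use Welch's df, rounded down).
(33.17, 42.83)

Difference: x̄₁ - x̄₂ = 38.00
SE = √(s₁²/n₁ + s₂²/n₂) = √(8.0²/16 + 13.5²/19) = 3.6867
df = 29.90 → 29 (Welch–Satterthwaite, rounded down)
t* = 1.311

CI: 38.00 ± 1.311 · 3.6867 = 38.00 ± 4.83 = (33.17, 42.83)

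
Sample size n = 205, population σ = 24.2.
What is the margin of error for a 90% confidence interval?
Margin of error = 2.78

Margin of error = z* · σ/√n
= 1.645 · 24.2/√205
= 1.645 · 24.2/14.3178
= 2.78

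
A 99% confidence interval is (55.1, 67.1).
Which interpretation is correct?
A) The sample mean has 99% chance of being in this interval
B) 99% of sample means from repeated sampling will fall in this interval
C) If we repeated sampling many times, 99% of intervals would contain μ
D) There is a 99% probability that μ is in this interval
C

A) Wrong — x̄ is observed and sits in the interval by construction.
B) Wrong — coverage applies to intervals containing μ, not to future x̄ values.
C) Correct — this is the frequentist long-run coverage interpretation.
D) Wrong — μ is fixed; the randomness lives in the interval, not in μ.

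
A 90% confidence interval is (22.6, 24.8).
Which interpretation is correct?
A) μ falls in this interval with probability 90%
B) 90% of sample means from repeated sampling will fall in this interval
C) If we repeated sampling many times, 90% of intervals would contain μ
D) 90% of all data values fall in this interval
C

A) Wrong — μ is fixed; the randomness lives in the interval, not in μ.
B) Wrong — coverage applies to intervals containing μ, not to future x̄ values.
C) Correct — this is the frequentist long-run coverage interpretation.
D) Wrong — a CI is about the parameter μ, not individual data values.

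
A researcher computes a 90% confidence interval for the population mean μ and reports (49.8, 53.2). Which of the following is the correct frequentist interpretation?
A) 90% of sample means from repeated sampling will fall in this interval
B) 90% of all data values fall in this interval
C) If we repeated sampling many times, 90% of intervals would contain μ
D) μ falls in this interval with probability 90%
C

A) Wrong — coverage applies to intervals containing μ, not to future x̄ values.
B) Wrong — a CI is about the parameter μ, not individual data values.
C) Correct — this is the frequentist long-run coverage interpretation.
D) Wrong — μ is fixed; the randomness lives in the interval, not in μ.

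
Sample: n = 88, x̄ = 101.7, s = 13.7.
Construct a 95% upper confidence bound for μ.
μ ≤ 104.13

Upper bound (one-sided):
t* = 1.663 (one-sided for 95%)
Upper bound = x̄ + t* · s/√n = 101.7 + 1.663 · 13.7/√88 = 104.13

We are 95% confident that μ ≤ 104.13.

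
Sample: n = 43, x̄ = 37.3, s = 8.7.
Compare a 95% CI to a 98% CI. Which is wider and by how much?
98% CI is wider by 1.07

df = 42
95% CI: t* = 2.018, (34.62, 39.98), width = 2 · t* · s/√n = 5.35
98% CI: t* = 2.418, (34.09, 40.51), width = 2 · t* · s/√n = 6.42

The 98% CI is wider by 6.42 - 5.35 = 1.07.
Higher confidence requires a wider interval.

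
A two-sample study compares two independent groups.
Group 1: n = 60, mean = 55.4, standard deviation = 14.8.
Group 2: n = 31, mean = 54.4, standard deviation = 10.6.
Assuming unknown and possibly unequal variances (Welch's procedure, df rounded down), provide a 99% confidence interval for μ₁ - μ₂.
(-6.12, 8.12)

Difference: x̄₁ - x̄₂ = 1.00
SE = √(s₁²/n₁ + s₂²/n₂) = √(14.8²/60 + 10.6²/31) = 2.6973
df = 79.74 → 79 (Welch–Satterthwaite, rounded down)
t* = 2.640

CI: 1.00 ± 2.640 · 2.6973 = 1.00 ± 7.12 = (-6.12, 8.12)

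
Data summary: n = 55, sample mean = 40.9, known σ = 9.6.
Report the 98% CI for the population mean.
(37.89, 43.91)

z-interval (σ known):
z* = 2.326 for 98% confidence

Margin of error = z* · σ/√n = 2.326 · 9.6/√55 = 3.01

CI: (40.9 - 3.01, 40.9 + 3.01) = (37.89, 43.91)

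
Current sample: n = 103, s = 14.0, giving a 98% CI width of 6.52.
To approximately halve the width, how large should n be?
n ≈ 412

CI width ∝ 1/√n
To reduce width by factor 2, need √n to grow by 2 → need 2² = 4 times as many samples.

Current: n = 103, width = 6.52
New: n = 412, width ≈ 3.22

Width reduced by factor of 6.52/3.22 = 2.02.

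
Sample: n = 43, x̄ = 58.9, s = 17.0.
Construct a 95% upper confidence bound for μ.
μ ≤ 63.26

Upper bound (one-sided):
t* = 1.682 (one-sided for 95%)
Upper bound = x̄ + t* · s/√n = 58.9 + 1.682 · 17.0/√43 = 63.26

We are 95% confident that μ ≤ 63.26.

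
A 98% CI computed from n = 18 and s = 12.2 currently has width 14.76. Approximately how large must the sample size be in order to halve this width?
n ≈ 72

CI width ∝ 1/√n
To reduce width by factor 2, need √n to grow by 2 → need 2² = 4 times as many samples.

Current: n = 18, width = 14.76
New: n = 72, width ≈ 6.84

Width reduced by factor of 14.76/6.84 = 2.16.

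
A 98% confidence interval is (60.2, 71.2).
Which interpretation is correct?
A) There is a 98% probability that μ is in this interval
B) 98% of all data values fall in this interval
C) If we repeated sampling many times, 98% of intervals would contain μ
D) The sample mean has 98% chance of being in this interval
C

A) Wrong — μ is fixed; the randomness lives in the interval, not in μ.
B) Wrong — a CI is about the parameter μ, not individual data values.
C) Correct — this is the frequentist long-run coverage interpretation.
D) Wrong — x̄ is observed and sits in the interval by construction.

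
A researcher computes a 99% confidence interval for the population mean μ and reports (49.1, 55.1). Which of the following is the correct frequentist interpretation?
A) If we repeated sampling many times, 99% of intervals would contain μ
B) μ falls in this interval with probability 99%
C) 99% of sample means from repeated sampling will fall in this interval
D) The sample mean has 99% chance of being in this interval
A

A) Correct — this is the frequentist long-run coverage interpretation.
B) Wrong — μ is fixed; the randomness lives in the interval, not in μ.
C) Wrong — coverage applies to intervals containing μ, not to future x̄ values.
D) Wrong — x̄ is observed and sits in the interval by construction.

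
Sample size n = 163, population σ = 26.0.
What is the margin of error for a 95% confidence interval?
Margin of error = 3.99

Margin of error = z* · σ/√n
= 1.960 · 26.0/√163
= 1.960 · 26.0/12.7671
= 3.99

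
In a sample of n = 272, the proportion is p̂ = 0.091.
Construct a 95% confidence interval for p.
(0.057, 0.125)

Proportion CI:
SE = √(p̂(1-p̂)/n) = √(0.091 · 0.909 / 272) = 0.01744

z* = 1.960
Margin = z* · SE = 1.960 · 0.01744 = 0.0342

CI: 0.091 ± 0.0342 = (0.057, 0.125)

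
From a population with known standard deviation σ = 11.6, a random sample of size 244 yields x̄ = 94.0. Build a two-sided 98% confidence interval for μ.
(92.27, 95.73)

z-interval (σ known):
z* = 2.326 for 98% confidence

Margin of error = z* · σ/√n = 2.326 · 11.6/√244 = 1.73

CI: (94.0 - 1.73, 94.0 + 1.73) = (92.27, 95.73)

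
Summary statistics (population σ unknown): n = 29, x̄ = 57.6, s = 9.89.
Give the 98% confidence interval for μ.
(53.07, 62.13)

t-interval (σ unknown):
df = n - 1 = 28
t* = 2.467 for 98% confidence

Margin of error = t* · s/√n = 2.467 · 9.89/√29 = 4.53

CI: (53.07, 62.13)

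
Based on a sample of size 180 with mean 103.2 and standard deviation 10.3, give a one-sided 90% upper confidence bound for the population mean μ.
μ ≤ 104.19

Upper bound (one-sided):
t* = 1.286 (one-sided for 90%)
Upper bound = x̄ + t* · s/√n = 103.2 + 1.286 · 10.3/√180 = 104.19

We are 90% confident that μ ≤ 104.19.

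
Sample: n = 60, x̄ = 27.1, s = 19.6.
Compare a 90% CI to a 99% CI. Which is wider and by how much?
99% CI is wider by 5.01

df = 59
90% CI: t* = 1.671, (22.87, 31.33), width = 2 · t* · s/√n = 8.46
99% CI: t* = 2.662, (20.36, 33.84), width = 2 · t* · s/√n = 13.47

The 99% CI is wider by 13.47 - 8.46 = 5.01.
Higher confidence requires a wider interval.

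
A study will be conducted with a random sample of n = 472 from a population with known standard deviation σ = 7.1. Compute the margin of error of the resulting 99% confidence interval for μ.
Margin of error = 0.84

Margin of error = z* · σ/√n
= 2.576 · 7.1/√472
= 2.576 · 7.1/21.7256
= 0.84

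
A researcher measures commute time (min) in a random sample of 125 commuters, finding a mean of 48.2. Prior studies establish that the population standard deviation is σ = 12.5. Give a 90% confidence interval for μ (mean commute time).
(46.36, 50.04)

z-interval (σ known):
z* = 1.645 for 90% confidence

Margin of error = z* · σ/√n = 1.645 · 12.5/√125 = 1.84

CI: (48.2 - 1.84, 48.2 + 1.84) = (46.36, 50.04)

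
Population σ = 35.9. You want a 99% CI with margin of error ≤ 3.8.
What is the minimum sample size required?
n ≥ 593

For margin E ≤ 3.8:
n ≥ (z* · σ / E)²
n ≥ (2.576 · 35.9 / 3.8)²
n ≥ 592.26

Minimum n = 593 (rounding up)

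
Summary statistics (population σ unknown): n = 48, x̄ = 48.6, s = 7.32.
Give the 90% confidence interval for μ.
(46.83, 50.37)

t-interval (σ unknown):
df = n - 1 = 47
t* = 1.678 for 90% confidence

Margin of error = t* · s/√n = 1.678 · 7.32/√48 = 1.77

CI: (46.83, 50.37)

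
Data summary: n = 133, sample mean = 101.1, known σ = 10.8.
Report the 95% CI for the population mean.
(99.26, 102.94)

z-interval (σ known):
z* = 1.960 for 95% confidence

Margin of error = z* · σ/√n = 1.960 · 10.8/√133 = 1.84

CI: (101.1 - 1.84, 101.1 + 1.84) = (99.26, 102.94)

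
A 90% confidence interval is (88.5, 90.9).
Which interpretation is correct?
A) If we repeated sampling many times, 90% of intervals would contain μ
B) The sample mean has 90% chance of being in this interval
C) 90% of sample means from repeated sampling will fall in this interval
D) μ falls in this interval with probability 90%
A

A) Correct — this is the frequentist long-run coverage interpretation.
B) Wrong — x̄ is observed and sits in the interval by construction.
C) Wrong — coverage applies to intervals containing μ, not to future x̄ values.
D) Wrong — μ is fixed; the randomness lives in the interval, not in μ.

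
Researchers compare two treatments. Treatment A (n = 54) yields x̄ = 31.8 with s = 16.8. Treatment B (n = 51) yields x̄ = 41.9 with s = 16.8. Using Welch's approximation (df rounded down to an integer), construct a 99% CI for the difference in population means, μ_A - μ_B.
(-18.71, -1.49)

Difference: x̄₁ - x̄₂ = -10.10
SE = √(s₁²/n₁ + s₂²/n₂) = √(16.8²/54 + 16.8²/51) = 3.2804
df = 102.66 → 102 (Welch–Satterthwaite, rounded down)
t* = 2.625

CI: -10.10 ± 2.625 · 3.2804 = -10.10 ± 8.61 = (-18.71, -1.49)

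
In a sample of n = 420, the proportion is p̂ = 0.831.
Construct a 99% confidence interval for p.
(0.784, 0.878)

Proportion CI:
SE = √(p̂(1-p̂)/n) = √(0.831 · 0.169 / 420) = 0.01829

z* = 2.576
Margin = z* · SE = 2.576 · 0.01829 = 0.0471

CI: 0.831 ± 0.0471 = (0.784, 0.878)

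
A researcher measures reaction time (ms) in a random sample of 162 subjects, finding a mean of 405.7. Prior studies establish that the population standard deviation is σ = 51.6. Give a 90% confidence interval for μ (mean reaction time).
(399.03, 412.37)

z-interval (σ known):
z* = 1.645 for 90% confidence

Margin of error = z* · σ/√n = 1.645 · 51.6/√162 = 6.67

CI: (405.7 - 6.67, 405.7 + 6.67) = (399.03, 412.37)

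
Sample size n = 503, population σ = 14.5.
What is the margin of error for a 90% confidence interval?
Margin of error = 1.06

Margin of error = z* · σ/√n
= 1.645 · 14.5/√503
= 1.645 · 14.5/22.4277
= 1.06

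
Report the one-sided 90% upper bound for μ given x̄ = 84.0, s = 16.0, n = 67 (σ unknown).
μ ≤ 86.53

Upper bound (one-sided):
t* = 1.295 (one-sided for 90%)
Upper bound = x̄ + t* · s/√n = 84.0 + 1.295 · 16.0/√67 = 86.53

We are 90% confident that μ ≤ 86.53.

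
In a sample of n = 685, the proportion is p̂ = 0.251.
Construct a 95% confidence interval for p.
(0.219, 0.283)

Proportion CI:
SE = √(p̂(1-p̂)/n) = √(0.251 · 0.749 / 685) = 0.01657

z* = 1.960
Margin = z* · SE = 1.960 · 0.01657 = 0.0325

CI: 0.251 ± 0.0325 = (0.219, 0.283)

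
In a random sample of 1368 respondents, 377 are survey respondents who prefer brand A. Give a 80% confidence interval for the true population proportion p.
(0.260, 0.291)

Proportion CI:
p̂ = 377/1368 = 0.27558
SE = √(p̂(1-p̂)/n) = √(0.27558 · 0.72442 / 1368) = 0.01208

z* = 1.282
Margin = z* · SE = 1.282 · 0.01208 = 0.0155

CI: 0.27558 ± 0.0155 = (0.260, 0.291)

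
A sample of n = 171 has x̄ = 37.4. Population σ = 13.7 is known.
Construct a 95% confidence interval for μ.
(35.35, 39.45)

z-interval (σ known):
z* = 1.960 for 95% confidence

Margin of error = z* · σ/√n = 1.960 · 13.7/√171 = 2.05

CI: (37.4 - 2.05, 37.4 + 2.05) = (35.35, 39.45)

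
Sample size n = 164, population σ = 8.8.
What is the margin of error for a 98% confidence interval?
Margin of error = 1.60

Margin of error = z* · σ/√n
= 2.326 · 8.8/√164
= 2.326 · 8.8/12.8062
= 1.60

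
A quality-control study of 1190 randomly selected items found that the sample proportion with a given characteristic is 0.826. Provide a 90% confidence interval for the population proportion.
(0.808, 0.844)

Proportion CI:
SE = √(p̂(1-p̂)/n) = √(0.826 · 0.174 / 1190) = 0.01099

z* = 1.645
Margin = z* · SE = 1.645 · 0.01099 = 0.0181

CI: 0.826 ± 0.0181 = (0.808, 0.844)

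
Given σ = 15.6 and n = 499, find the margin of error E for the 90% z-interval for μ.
Margin of error = 1.15

Margin of error = z* · σ/√n
= 1.645 · 15.6/√499
= 1.645 · 15.6/22.3383
= 1.15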